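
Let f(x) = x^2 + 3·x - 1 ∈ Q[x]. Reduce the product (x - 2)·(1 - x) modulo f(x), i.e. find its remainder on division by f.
a · b ≡ 6·x - 3 (mod f(x))

First multiply in Q[x] without reducing: a · b = -x^2 + 3·x - 2. Now divide by f(x) = x^2 + 3·x - 1, eliminating the leading term at each step:
  leading term -x^2: subtract (-1)·f(x) = -x^2 - 3·x + 1, leaving 6·x - 3
The degree is now < 2, so this is the remainder. Hence a · b ≡ 6·x - 3 in Q[x]/(f).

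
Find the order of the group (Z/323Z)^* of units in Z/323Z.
|(Z/323Z)^*| = 288

(Z/323Z)^* consists of the classes a with gcd(a, 323) = 1, so its order is φ(323). φ is multiplicative, with φ(p^e) = p^e − p^(e−1). Factorise 323 = 17 · 19. Then
  φ(323) = (17 − 1) · (19 − 1) = 16 · 18 = 288.
Thus |(Z/323Z)^*| = 288.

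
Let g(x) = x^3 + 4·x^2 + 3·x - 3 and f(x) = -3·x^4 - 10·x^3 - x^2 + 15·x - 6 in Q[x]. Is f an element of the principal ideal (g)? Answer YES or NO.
YES

In Q[x] the ideal (g) consists of all multiples of g, so f ∈ (g) iff g | f, i.e. iff the remainder of f on division by g is 0. Divide f by g (g is monic, so eliminate the leading term of the running remainder at each step):
  leading term -3·x^4: subtract (-3·x)·g(x) = -3·x^4 - 12·x^3 - 9·x^2 + 9·x, leaving 2·x^3 + 8·x^2 + 6·x - 6
  leading term 2·x^3: subtract (2)·g(x) = 2·x^3 + 8·x^2 + 6·x - 6, leaving 0
The remainder is 0, so f(x) = g(x) · h(x) with h(x) = 2 - 3·x. Hence g | f, i.e. f ∈ (g).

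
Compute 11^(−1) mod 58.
11^(−1) ≡ 37 (mod 58)

Apply the extended Euclidean algorithm to (58, 11), tracking rows (r, s, t) with s·58 + t·11 = r. Each division r_prev = q·r_cur + r_new produces the new row as (previous row) − q·(current row):
  row A: (58, 1, 0)   [1·58 + 0·11 = 58]
  row B: (11, 0, 1)   [0·58 + 1·11 = 11]
  58 = 5·11 + 3   → row C = row A − 5·row B = (3, 1, −5)   [check: 1·58 − 5·11 = 3]
  11 = 3·3 + 2   → row D = row B − 3·row C = (2, −3, 16)   [check: −3·58 + 16·11 = 2]
  3 = 1·2 + 1   → row E = row C − 1·row D = (1, 4, −21)   [check: 4·58 − 21·11 = 1]
  2 = 2·1 + 0   → remainder 0, stop. gcd = 1 (last nonzero row E).
The gcd is 1, so 11 is invertible mod 58. The last nonzero row gives 4·58 − 21·11 = 1, so t = −21. So 11^(−1) ≡ −21 ≡ 37 (mod 58). Verify: 11 · 37 = 407 ≡ 1 (mod 58). ✓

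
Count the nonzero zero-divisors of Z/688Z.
In Z/688Z each nonzero element is either a unit (gcd with 688 is 1) or a zero-divisor (gcd > 1). The number of units is φ(688): factorise 688 = 2^4 · 43, so φ(688) = (2^4 − 2^3) · (43 − 1) = 8 · 42 = 336. The nonzero elements number 688 − 1 = 687. Hence the nonzero zero-divisors number 687 − 336 = 351.

Final answer: Z/688Z has 351 nonzero zero-divisors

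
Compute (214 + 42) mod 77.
Reduce the summands first: 214 ≡ 60 (mod 77), so 214 + 42 ≡ 60 + 42 (mod 77). 60 + 42 = 102; 102 = 1·77 + 25, so (214 + 42) mod 77 = 25.

Final answer: 25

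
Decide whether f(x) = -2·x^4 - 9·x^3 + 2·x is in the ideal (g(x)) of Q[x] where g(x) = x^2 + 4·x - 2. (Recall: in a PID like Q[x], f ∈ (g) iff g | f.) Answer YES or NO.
YES

In Q[x] the ideal (g) consists of all multiples of g, so f ∈ (g) iff g | f, i.e. iff the remainder of f on division by g is 0. Divide f by g (g is monic, so eliminate the leading term of the running remainder at each step):
  leading term -2·x^4: subtract (-2·x^2)·g(x) = -2·x^4 - 8·x^3 + 4·x^2, leaving -x^3 - 4·x^2 + 2·x
  leading term -x^3: subtract (-x)·g(x) = -x^3 - 4·x^2 + 2·x, leaving 0
The remainder is 0, so f(x) = g(x) · h(x) with h(x) = -2·x^2 - x. Hence g | f, i.e. f ∈ (g).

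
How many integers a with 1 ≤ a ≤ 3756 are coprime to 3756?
1248

The number of a ∈ {1, ..., 3756} with gcd(a, 3756) = 1 is by definition Euler's totient φ(3756). φ is multiplicative, with φ(p^e) = p^e − p^(e−1). Factorise 3756 = 2^2 · 3 · 313. Then
  φ(3756) = (2^2 − 2^1) · (3 − 1) · (313 − 1) = 2 · 2 · 312 = 1248.
So there are 1248 such integers.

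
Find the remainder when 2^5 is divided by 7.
Use repeated squaring. Binary(5) = 101. Walk through the bits of the exponent 5 left-to-right: at each bit after the leading one, square the running value, then multiply by 2 if the bit is 1 (always reducing mod 7):
  bit 1 = 1 (leading): start with 2.
  bit 2 = 0: square 2^2 = 4 (mod 7).
  bit 3 = 1: square 4^2 = 16 ≡ 2; bit is 1, so multiply 2·2 = 4 (mod 7).
Final value: 2^5 ≡ 4 (mod 7).

Final answer: 4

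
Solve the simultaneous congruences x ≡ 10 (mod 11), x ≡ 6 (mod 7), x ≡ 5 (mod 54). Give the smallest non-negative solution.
The moduli 11, 7, 54 are pairwise coprime, so by the CRT there is a unique solution mod 11·7·54 = 4158.
Solve by successive substitution. Start with x ≡ 10 (mod 11).
  Combine with x ≡ 6 (mod 7): write x = 10 + 11·t and require 10 + 11·t ≡ 6 (mod 7), i.e. 11·t ≡ 6 − 10 ≡ 3 (mod 7). Since 11^(−1) ≡ 2 (mod 7) (11 ≡ 4 (mod 7)), t ≡ 2·3 ≡ 6 (mod 7). So x ≡ 10 + 11·6 = 76 (mod 77).
  Combine with x ≡ 5 (mod 54): write x = 76 + 77·t and require 76 + 77·t ≡ 5 (mod 54), i.e. 77·t ≡ 5 − 76 ≡ 37 (mod 54). Since 77^(−1) ≡ 47 (mod 54) (77 ≡ 23 (mod 54)), t ≡ 47·37 ≡ 11 (mod 54). So x ≡ 76 + 77·11 = 923 (mod 4158).
Unique solution in [0, 4158): x = 923.

Final answer: x ≡ 923 (mod 4158); the representative in [0, 4158) is 923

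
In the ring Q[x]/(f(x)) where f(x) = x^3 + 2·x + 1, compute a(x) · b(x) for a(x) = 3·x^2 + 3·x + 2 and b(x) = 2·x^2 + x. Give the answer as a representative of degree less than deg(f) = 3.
a · b ≡ -5·x^2 - 22·x - 9 (mod f(x))

First multiply in Q[x] without reducing: a · b = 6·x^4 + 9·x^3 + 7·x^2 + 2·x. Now divide by f(x) = x^3 + 2·x + 1, eliminating the leading term at each step:
  leading term 6·x^4: subtract (6·x)·f(x) = 6·x^4 + 12·x^2 + 6·x, leaving 9·x^3 - 5·x^2 - 4·x
  leading term 9·x^3: subtract (9)·f(x) = 9·x^3 + 18·x + 9, leaving -5·x^2 - 22·x - 9
The degree is now < 3, so this is the remainder. Hence a · b ≡ -5·x^2 - 22·x - 9 in Q[x]/(f).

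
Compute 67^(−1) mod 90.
Apply the extended Euclidean algorithm to (90, 67), tracking rows (r, s, t) with s·90 + t·67 = r. Each division r_prev = q·r_cur + r_new produces the new row as (previous row) − q·(current row):
  row A: (90, 1, 0)   [1·90 + 0·67 = 90]
  row B: (67, 0, 1)   [0·90 + 1·67 = 67]
  90 = 1·67 + 23   → row C = row A − 1·row B = (23, 1, −1)   [check: 1·90 − 1·67 = 23]
  67 = 2·23 + 21   → row D = row B − 2·row C = (21, −2, 3)   [check: −2·90 + 3·67 = 21]
  23 = 1·21 + 2   → row E = row C − 1·row D = (2, 3, −4)   [check: 3·90 − 4·67 = 2]
  21 = 10·2 + 1   → row F = row D − 10·row E = (1, −32, 43)   [check: −32·90 + 43·67 = 1]
  2 = 2·1 + 0   → remainder 0, stop. gcd = 1 (last nonzero row F).
The gcd is 1, so 67 is invertible mod 90. The last nonzero row gives −32·90 + 43·67 = 1, so t = 43. So 67^(−1) ≡ 43 (mod 90). Verify: 67 · 43 = 2881 ≡ 1 (mod 90). ✓

Final answer: 67^(−1) ≡ 43 (mod 90)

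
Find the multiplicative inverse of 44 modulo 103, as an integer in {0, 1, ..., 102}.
44^(−1) ≡ 96 (mod 103)

Apply the extended Euclidean algorithm to (103, 44), tracking rows (r, s, t) with s·103 + t·44 = r. Each division r_prev = q·r_cur + r_new produces the new row as (previous row) − q·(current row):
  row A: (103, 1, 0)   [1·103 + 0·44 = 103]
  row B: (44, 0, 1)   [0·103 + 1·44 = 44]
  103 = 2·44 + 15   → row C = row A − 2·row B = (15, 1, −2)   [check: 1·103 − 2·44 = 15]
  44 = 2·15 + 14   → row D = row B − 2·row C = (14, −2, 5)   [check: −2·103 + 5·44 = 14]
  15 = 1·14 + 1   → row E = row C − 1·row D = (1, 3, −7)   [check: 3·103 − 7·44 = 1]
  14 = 14·1 + 0   → remainder 0, stop. gcd = 1 (last nonzero row E).
The gcd is 1, so 44 is invertible mod 103. The last nonzero row gives 3·103 − 7·44 = 1, so t = −7. So 44^(−1) ≡ −7 ≡ 96 (mod 103). Verify: 44 · 96 = 4224 ≡ 1 (mod 103). ✓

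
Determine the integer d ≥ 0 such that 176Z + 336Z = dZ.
(176, 336) = (16); d = 16

In the PID Z, (a, b) is generated by gcd(a, b). Compute gcd(336, 176) with the extended Euclidean algorithm, tracking rows (r, s, t) with s·336 + t·176 = r:
  row A: (336, 1, 0)   [1·336 + 0·176 = 336]
  row B: (176, 0, 1)   [0·336 + 1·176 = 176]
  336 = 1·176 + 160   → row C = row A − 1·row B = (160, 1, −1)   [check: 1·336 − 1·176 = 160]
  176 = 1·160 + 16   → row D = row B − 1·row C = (16, −1, 2)   [check: −1·336 + 2·176 = 16]
  160 = 10·16 + 0   → remainder 0, stop. gcd = 16 (last nonzero row D).
So gcd(176, 336) = 16, with Bézout identity −1·336 + 2·176 = 16. Containment (⊇): the Bézout identity exhibits 16 as an element of (176, 336), giving (16) ⊆ (176, 336). Containment (⊆): since 16 | 176 and 16 | 336 (176 = 16·11, 336 = 16·21), every Z-linear combination of 176 and 336 is divisible by 16, so (176, 336) ⊆ (16). Therefore (176, 336) = (16), d = 16.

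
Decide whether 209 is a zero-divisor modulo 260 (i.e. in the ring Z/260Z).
gcd(209, 260) = 1, so 209 is a unit in Z/260Z (it has a multiplicative inverse). A unit cannot be a zero-divisor: if 209·b ≡ 0 then multiplying both sides by 209^(−1) gives b ≡ 0. So 209 is not a zero-divisor.

Final answer: NO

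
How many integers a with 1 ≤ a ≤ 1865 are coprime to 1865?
The number of a ∈ {1, ..., 1865} with gcd(a, 1865) = 1 is by definition Euler's totient φ(1865). φ is multiplicative, with φ(p^e) = p^e − p^(e−1). Factorise 1865 = 5 · 373. Then
  φ(1865) = (5 − 1) · (373 − 1) = 4 · 372 = 1488.
So there are 1488 such integers.

Final answer: 1488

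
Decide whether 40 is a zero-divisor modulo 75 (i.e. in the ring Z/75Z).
gcd(40, 75) = 5 > 1, so 40 is not a unit in Z/75Z. In Z/nZ every nonzero non-unit is a zero-divisor: explicitly, take b = 75/gcd = 15 ≠ 0 (mod 75); then 40·15 = 600 = 8·75, i.e. 40·15 ≡ 0 (mod 75). So 40 is a zero-divisor.

Final answer: YES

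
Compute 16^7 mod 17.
Use repeated squaring. Binary(7) = 111. Walk through the bits of the exponent 7 left-to-right: at each bit after the leading one, square the running value, then multiply by 16 if the bit is 1 (always reducing mod 17):
  bit 1 = 1 (leading): start with 16.
  bit 2 = 1: square 16^2 = 256 ≡ 1; bit is 1, so multiply 1·16 = 16 (mod 17).
  bit 3 = 1: square 16^2 = 256 ≡ 1; bit is 1, so multiply 1·16 = 16 (mod 17).
Final value: 16^7 ≡ 16 (mod 17).

Final answer: 16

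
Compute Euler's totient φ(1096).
φ(1096) = 544

φ is multiplicative, with φ(p^e) = p^e − p^(e−1). Factorise 1096 = 2^3 · 137. Then
  φ(1096) = (2^3 − 2^2) · (137 − 1) = 4 · 136 = 544.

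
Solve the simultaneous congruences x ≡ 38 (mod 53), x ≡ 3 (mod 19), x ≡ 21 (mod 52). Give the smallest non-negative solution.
x ≡ 29453 (mod 52364); the representative in [0, 52364) is 29453

The moduli 53, 19, 52 are pairwise coprime, so by the CRT there is a unique solution mod 53·19·52 = 52364.
Solve by successive substitution. Start with x ≡ 38 (mod 53).
  Combine with x ≡ 3 (mod 19): write x = 38 + 53·t and require 38 + 53·t ≡ 3 (mod 19), i.e. 53·t ≡ 3 − 38 ≡ 3 (mod 19). Since 53^(−1) ≡ 14 (mod 19) (53 ≡ 15 (mod 19)), t ≡ 14·3 ≡ 4 (mod 19). So x ≡ 38 + 53·4 = 250 (mod 1007).
  Combine with x ≡ 21 (mod 52): write x = 250 + 1007·t and require 250 + 1007·t ≡ 21 (mod 52), i.e. 1007·t ≡ 21 − 250 ≡ 31 (mod 52). Since 1007^(−1) ≡ 11 (mod 52) (1007 ≡ 19 (mod 52)), t ≡ 11·31 ≡ 29 (mod 52). So x ≡ 250 + 1007·29 = 29453 (mod 52364).
Unique solution in [0, 52364): x = 29453.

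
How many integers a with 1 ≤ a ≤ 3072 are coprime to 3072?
The number of a ∈ {1, ..., 3072} with gcd(a, 3072) = 1 is by definition Euler's totient φ(3072). φ is multiplicative, with φ(p^e) = p^e − p^(e−1). Factorise 3072 = 2^10 · 3. Then
  φ(3072) = (2^10 − 2^9) · (3 − 1) = 512 · 2 = 1024.
So there are 1024 such integers.

Final answer: 1024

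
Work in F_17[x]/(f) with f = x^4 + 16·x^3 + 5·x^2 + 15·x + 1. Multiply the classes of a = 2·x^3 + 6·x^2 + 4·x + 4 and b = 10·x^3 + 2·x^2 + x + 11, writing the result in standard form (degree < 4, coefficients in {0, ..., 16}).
Multiply as integer polynomials: a · b = 20·x^6 + 64·x^5 + 54·x^4 + 76·x^3 + 78·x^2 + 48·x + 44. Reducing coefficients mod 17: a · b ≡ 3·x^6 + 13·x^5 + 3·x^4 + 8·x^3 + 10·x^2 + 14·x + 10. Now divide by f(x) = x^4 + 16·x^3 + 5·x^2 + 15·x + 1 in F_17[x], eliminating the leading term at each step:
  leading term 3·x^6: subtract (3·x^2)·f(x) = 3·x^6 + 14·x^5 + 15·x^4 + 11·x^3 + 3·x^2, leaving 16·x^5 + 5·x^4 + 14·x^3 + 7·x^2 + 14·x + 10 (coefficients mod 17)
  leading term 16·x^5: subtract (16·x)·f(x) = 16·x^5 + x^4 + 12·x^3 + 2·x^2 + 16·x, leaving 4·x^4 + 2·x^3 + 5·x^2 + 15·x + 10 (coefficients mod 17)
  leading term 4·x^4: subtract (4)·f(x) = 4·x^4 + 13·x^3 + 3·x^2 + 9·x + 4, leaving 6·x^3 + 2·x^2 + 6·x + 6 (coefficients mod 17)
The degree is now < 4, so this is the remainder. Hence a · b ≡ 6·x^3 + 2·x^2 + 6·x + 6 in F_17[x]/(f).

Final answer: a · b ≡ 6·x^3 + 2·x^2 + 6·x + 6 (mod f(x))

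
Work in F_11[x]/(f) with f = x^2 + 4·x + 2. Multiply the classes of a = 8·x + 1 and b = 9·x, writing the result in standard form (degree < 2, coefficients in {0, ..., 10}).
a · b ≡ 7·x + 10 (mod f(x))

Multiply as integer polynomials: a · b = 72·x^2 + 9·x. Reducing coefficients mod 11: a · b ≡ 6·x^2 + 9·x. Now divide by f(x) = x^2 + 4·x + 2 in F_11[x], eliminating the leading term at each step:
  leading term 6·x^2: subtract (6)·f(x) = 6·x^2 + 2·x + 1, leaving 7·x + 10 (coefficients mod 11)
The degree is now < 2, so this is the remainder. Hence a · b ≡ 7·x + 10 in F_11[x]/(f).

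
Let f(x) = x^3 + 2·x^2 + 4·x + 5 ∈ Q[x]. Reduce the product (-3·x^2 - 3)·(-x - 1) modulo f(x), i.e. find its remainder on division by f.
a · b ≡ -3·x^2 - 9·x - 12 (mod f(x))

First multiply in Q[x] without reducing: a · b = 3·x^3 + 3·x^2 + 3·x + 3. Now divide by f(x) = x^3 + 2·x^2 + 4·x + 5, eliminating the leading term at each step:
  leading term 3·x^3: subtract (3)·f(x) = 3·x^3 + 6·x^2 + 12·x + 15, leaving -3·x^2 - 9·x - 12
The degree is now < 3, so this is the remainder. Hence a · b ≡ -3·x^2 - 9·x - 12 in Q[x]/(f).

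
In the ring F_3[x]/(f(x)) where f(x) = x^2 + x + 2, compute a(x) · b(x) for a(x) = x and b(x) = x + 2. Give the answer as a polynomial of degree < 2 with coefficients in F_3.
a · b ≡ x + 1 (mod f(x))

Multiply as integer polynomials: a · b = x^2 + 2·x. Reducing coefficients mod 3: a · b ≡ x^2 + 2·x. Now divide by f(x) = x^2 + x + 2 in F_3[x], eliminating the leading term at each step:
  leading term x^2: subtract (1)·f(x) = x^2 + x + 2, leaving x + 1 (coefficients mod 3)
The degree is now < 2, so this is the remainder. Hence a · b ≡ x + 1 in F_3[x]/(f).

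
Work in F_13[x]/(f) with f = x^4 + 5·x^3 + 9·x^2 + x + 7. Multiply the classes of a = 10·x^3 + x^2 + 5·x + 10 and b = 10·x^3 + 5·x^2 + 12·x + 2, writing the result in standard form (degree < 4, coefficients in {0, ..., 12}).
Multiply as integer polynomials: a · b = 100·x^6 + 60·x^5 + 175·x^4 + 157·x^3 + 112·x^2 + 130·x + 20. Reducing coefficients mod 13: a · b ≡ 9·x^6 + 8·x^5 + 6·x^4 + x^3 + 8·x^2 + 7. Now divide by f(x) = x^4 + 5·x^3 + 9·x^2 + x + 7 in F_13[x], eliminating the leading term at each step:
  leading term 9·x^6: subtract (9·x^2)·f(x) = 9·x^6 + 6·x^5 + 3·x^4 + 9·x^3 + 11·x^2, leaving 2·x^5 + 3·x^4 + 5·x^3 + 10·x^2 + 7 (coefficients mod 13)
  leading term 2·x^5: subtract (2·x)·f(x) = 2·x^5 + 10·x^4 + 5·x^3 + 2·x^2 + x, leaving 6·x^4 + 8·x^2 + 12·x + 7 (coefficients mod 13)
  leading term 6·x^4: subtract (6)·f(x) = 6·x^4 + 4·x^3 + 2·x^2 + 6·x + 3, leaving 9·x^3 + 6·x^2 + 6·x + 4 (coefficients mod 13)
The degree is now < 4, so this is the remainder. Hence a · b ≡ 9·x^3 + 6·x^2 + 6·x + 4 in F_13[x]/(f).

Final answer: a · b ≡ 9·x^3 + 6·x^2 + 6·x + 4 (mod f(x))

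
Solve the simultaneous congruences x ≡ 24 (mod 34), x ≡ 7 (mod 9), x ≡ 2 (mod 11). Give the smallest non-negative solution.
The moduli 34, 9, 11 are pairwise coprime, so by the CRT there is a unique solution mod 34·9·11 = 3366.
Solve by successive substitution. Start with x ≡ 24 (mod 34).
  Combine with x ≡ 7 (mod 9): write x = 24 + 34·t and require 24 + 34·t ≡ 7 (mod 9), i.e. 34·t ≡ 7 − 24 ≡ 1 (mod 9). Since 34^(−1) ≡ 4 (mod 9) (34 ≡ 7 (mod 9)), t ≡ 4·1 ≡ 4 (mod 9). So x ≡ 24 + 34·4 = 160 (mod 306).
  Combine with x ≡ 2 (mod 11): write x = 160 + 306·t and require 160 + 306·t ≡ 2 (mod 11), i.e. 306·t ≡ 2 − 160 ≡ 7 (mod 11). Since 306^(−1) ≡ 5 (mod 11) (306 ≡ 9 (mod 11)), t ≡ 5·7 ≡ 2 (mod 11). So x ≡ 160 + 306·2 = 772 (mod 3366).
Unique solution in [0, 3366): x = 772.

Final answer: x ≡ 772 (mod 3366); the representative in [0, 3366) is 772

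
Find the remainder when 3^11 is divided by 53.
21

Use repeated squaring. Binary(11) = 1011. Walk through the bits of the exponent 11 left-to-right: at each bit after the leading one, square the running value, then multiply by 3 if the bit is 1 (always reducing mod 53):
  bit 1 = 1 (leading): start with 3.
  bit 2 = 0: square 3^2 = 9 (mod 53).
  bit 3 = 1: square 9^2 = 81 ≡ 28; bit is 1, so multiply 28·3 = 84 ≡ 31 (mod 53).
  bit 4 = 1: square 31^2 = 961 ≡ 7; bit is 1, so multiply 7·3 = 21 (mod 53).
Final value: 3^11 ≡ 21 (mod 53).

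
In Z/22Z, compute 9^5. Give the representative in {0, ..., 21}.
1

Use repeated squaring. Binary(5) = 101. Walk through the bits of the exponent 5 left-to-right: at each bit after the leading one, square the running value, then multiply by 9 if the bit is 1 (always reducing mod 22):
  bit 1 = 1 (leading): start with 9.
  bit 2 = 0: square 9^2 = 81 ≡ 15 (mod 22).
  bit 3 = 1: square 15^2 = 225 ≡ 5; bit is 1, so multiply 5·9 = 45 ≡ 1 (mod 22).
Final value: 9^5 ≡ 1 (mod 22).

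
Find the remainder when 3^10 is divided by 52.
Use repeated squaring. Binary(10) = 1010. Walk through the bits of the exponent 10 left-to-right: at each bit after the leading one, square the running value, then multiply by 3 if the bit is 1 (always reducing mod 52):
  bit 1 = 1 (leading): start with 3.
  bit 2 = 0: square 3^2 = 9 (mod 52).
  bit 3 = 1: square 9^2 = 81 ≡ 29; bit is 1, so multiply 29·3 = 87 ≡ 35 (mod 52).
  bit 4 = 0: square 35^2 = 1225 ≡ 29 (mod 52).
Final value: 3^10 ≡ 29 (mod 52).

Final answer: 29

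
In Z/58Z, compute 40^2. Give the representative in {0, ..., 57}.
Use repeated squaring. Binary(2) = 10. Walk through the bits of the exponent 2 left-to-right: at each bit after the leading one, square the running value, then multiply by 40 if the bit is 1 (always reducing mod 58):
  bit 1 = 1 (leading): start with 40.
  bit 2 = 0: square 40^2 = 1600 ≡ 34 (mod 58).
Final value: 40^2 ≡ 34 (mod 58).

Final answer: 34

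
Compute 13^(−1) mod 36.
Apply the extended Euclidean algorithm to (36, 13), tracking rows (r, s, t) with s·36 + t·13 = r. Each division r_prev = q·r_cur + r_new produces the new row as (previous row) − q·(current row):
  row A: (36, 1, 0)   [1·36 + 0·13 = 36]
  row B: (13, 0, 1)   [0·36 + 1·13 = 13]
  36 = 2·13 + 10   → row C = row A − 2·row B = (10, 1, −2)   [check: 1·36 − 2·13 = 10]
  13 = 1·10 + 3   → row D = row B − 1·row C = (3, −1, 3)   [check: −1·36 + 3·13 = 3]
  10 = 3·3 + 1   → row E = row C − 3·row D = (1, 4, −11)   [check: 4·36 − 11·13 = 1]
  3 = 3·1 + 0   → remainder 0, stop. gcd = 1 (last nonzero row E).
The gcd is 1, so 13 is invertible mod 36. The last nonzero row gives 4·36 − 11·13 = 1, so t = −11. So 13^(−1) ≡ −11 ≡ 25 (mod 36). Verify: 13 · 25 = 325 ≡ 1 (mod 36). ✓

Final answer: 13^(−1) ≡ 25 (mod 36)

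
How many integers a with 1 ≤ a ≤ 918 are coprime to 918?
288

The number of a ∈ {1, ..., 918} with gcd(a, 918) = 1 is by definition Euler's totient φ(918). φ is multiplicative, with φ(p^e) = p^e − p^(e−1). Factorise 918 = 2 · 3^3 · 17. Then
  φ(918) = (2 − 1) · (3^3 − 3^2) · (17 − 1) = 1 · 18 · 16 = 288.
So there are 288 such integers.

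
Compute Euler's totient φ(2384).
φ is multiplicative, with φ(p^e) = p^e − p^(e−1). Factorise 2384 = 2^4 · 149. Then
  φ(2384) = (2^4 − 2^3) · (149 − 1) = 8 · 148 = 1184.

Final answer: φ(2384) = 1184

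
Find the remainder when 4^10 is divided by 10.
6

Use repeated squaring. Binary(10) = 1010. Walk through the bits of the exponent 10 left-to-right: at each bit after the leading one, square the running value, then multiply by 4 if the bit is 1 (always reducing mod 10):
  bit 1 = 1 (leading): start with 4.
  bit 2 = 0: square 4^2 = 16 ≡ 6 (mod 10).
  bit 3 = 1: square 6^2 = 36 ≡ 6; bit is 1, so multiply 6·4 = 24 ≡ 4 (mod 10).
  bit 4 = 0: square 4^2 = 16 ≡ 6 (mod 10).
Final value: 4^10 ≡ 6 (mod 10).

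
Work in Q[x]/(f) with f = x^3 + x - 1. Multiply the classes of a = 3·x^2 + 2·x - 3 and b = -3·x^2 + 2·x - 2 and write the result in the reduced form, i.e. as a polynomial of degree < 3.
First multiply in Q[x] without reducing: a · b = -9·x^4 + 7·x^2 - 10·x + 6. Now divide by f(x) = x^3 + x - 1, eliminating the leading term at each step:
  leading term -9·x^4: subtract (-9·x)·f(x) = -9·x^4 - 9·x^2 + 9·x, leaving 16·x^2 - 19·x + 6
The degree is now < 3, so this is the remainder. Hence a · b ≡ 16·x^2 - 19·x + 6 in Q[x]/(f).

Final answer: a · b ≡ 16·x^2 - 19·x + 6 (mod f(x))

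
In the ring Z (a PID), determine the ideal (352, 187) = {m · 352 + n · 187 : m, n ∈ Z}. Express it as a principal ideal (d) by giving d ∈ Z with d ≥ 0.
(352, 187) = (11); d = 11

In the PID Z, (a, b) is generated by gcd(a, b). Compute gcd(352, 187) with the extended Euclidean algorithm, tracking rows (r, s, t) with s·352 + t·187 = r:
  row A: (352, 1, 0)   [1·352 + 0·187 = 352]
  row B: (187, 0, 1)   [0·352 + 1·187 = 187]
  352 = 1·187 + 165   → row C = row A − 1·row B = (165, 1, −1)   [check: 1·352 − 1·187 = 165]
  187 = 1·165 + 22   → row D = row B − 1·row C = (22, −1, 2)   [check: −1·352 + 2·187 = 22]
  165 = 7·22 + 11   → row E = row C − 7·row D = (11, 8, −15)   [check: 8·352 − 15·187 = 11]
  22 = 2·11 + 0   → remainder 0, stop. gcd = 11 (last nonzero row E).
So gcd(352, 187) = 11, with Bézout identity 8·352 − 15·187 = 11. Containment (⊇): the Bézout identity exhibits 11 as an element of (352, 187), giving (11) ⊆ (352, 187). Containment (⊆): since 11 | 352 and 11 | 187 (352 = 11·32, 187 = 11·17), every Z-linear combination of 352 and 187 is divisible by 11, so (352, 187) ⊆ (11). Therefore (352, 187) = (11), d = 11.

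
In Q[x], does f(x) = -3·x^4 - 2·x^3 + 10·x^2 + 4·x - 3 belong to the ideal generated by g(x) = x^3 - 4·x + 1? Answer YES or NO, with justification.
In Q[x] the ideal (g) consists of all multiples of g, so f ∈ (g) iff g | f, i.e. iff the remainder of f on division by g is 0. Divide f by g (g is monic, so eliminate the leading term of the running remainder at each step):
  leading term -3·x^4: subtract (-3·x)·g(x) = -3·x^4 + 12·x^2 - 3·x, leaving -2·x^3 - 2·x^2 + 7·x - 3
  leading term -2·x^3: subtract (-2)·g(x) = -2·x^3 + 8·x - 2, leaving -2·x^2 - x - 1
The remainder r(x) = -2·x^2 - x - 1 ≠ 0 (and deg r < deg g), so g ∤ f, i.e. f ∉ (g).

Final answer: NO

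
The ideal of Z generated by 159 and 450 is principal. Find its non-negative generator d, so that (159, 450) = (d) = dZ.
In the PID Z, (a, b) is generated by gcd(a, b). Compute gcd(450, 159) with the extended Euclidean algorithm, tracking rows (r, s, t) with s·450 + t·159 = r:
  row A: (450, 1, 0)   [1·450 + 0·159 = 450]
  row B: (159, 0, 1)   [0·450 + 1·159 = 159]
  450 = 2·159 + 132   → row C = row A − 2·row B = (132, 1, −2)   [check: 1·450 − 2·159 = 132]
  159 = 1·132 + 27   → row D = row B − 1·row C = (27, −1, 3)   [check: −1·450 + 3·159 = 27]
  132 = 4·27 + 24   → row E = row C − 4·row D = (24, 5, −14)   [check: 5·450 − 14·159 = 24]
  27 = 1·24 + 3   → row F = row D − 1·row E = (3, −6, 17)   [check: −6·450 + 17·159 = 3]
  24 = 8·3 + 0   → remainder 0, stop. gcd = 3 (last nonzero row F).
So gcd(159, 450) = 3, with Bézout identity −6·450 + 17·159 = 3. Containment (⊇): the Bézout identity exhibits 3 as an element of (159, 450), giving (3) ⊆ (159, 450). Containment (⊆): since 3 | 159 and 3 | 450 (159 = 3·53, 450 = 3·150), every Z-linear combination of 159 and 450 is divisible by 3, so (159, 450) ⊆ (3). Therefore (159, 450) = (3), d = 3.

Final answer: (159, 450) = (3); d = 3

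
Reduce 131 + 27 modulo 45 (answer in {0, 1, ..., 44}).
23

Reduce the summands first: 131 ≡ 41 (mod 45), so 131 + 27 ≡ 41 + 27 (mod 45). 41 + 27 = 68; 68 = 1·45 + 23, so (131 + 27) mod 45 = 23.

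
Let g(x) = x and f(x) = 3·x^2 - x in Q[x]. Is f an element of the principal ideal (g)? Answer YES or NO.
In Q[x] the ideal (g) consists of all multiples of g, so f ∈ (g) iff g | f, i.e. iff the remainder of f on division by g is 0. Divide f by g (g is monic, so eliminate the leading term of the running remainder at each step):
  leading term 3·x^2: subtract (3·x)·g(x) = 3·x^2, leaving -x
  leading term -x: subtract (-1)·g(x) = -x, leaving 0
The remainder is 0, so f(x) = g(x) · h(x) with h(x) = 3·x - 1. Hence g | f, i.e. f ∈ (g).

Final answer: YES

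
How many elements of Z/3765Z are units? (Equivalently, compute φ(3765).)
Z/3765Z has φ(3765) = 2000 units

An element a ∈ Z/3765Z is a unit iff gcd(a, 3765) = 1, so the number of units is φ(3765). φ is multiplicative, with φ(p^e) = p^e − p^(e−1). Factorise 3765 = 3 · 5 · 251. Then
  φ(3765) = (3 − 1) · (5 − 1) · (251 − 1) = 2 · 4 · 250 = 2000.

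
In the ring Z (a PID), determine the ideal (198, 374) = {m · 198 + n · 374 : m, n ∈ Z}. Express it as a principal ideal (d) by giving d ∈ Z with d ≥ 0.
In the PID Z, (a, b) is generated by gcd(a, b). Compute gcd(374, 198) with the extended Euclidean algorithm, tracking rows (r, s, t) with s·374 + t·198 = r:
  row A: (374, 1, 0)   [1·374 + 0·198 = 374]
  row B: (198, 0, 1)   [0·374 + 1·198 = 198]
  374 = 1·198 + 176   → row C = row A − 1·row B = (176, 1, −1)   [check: 1·374 − 1·198 = 176]
  198 = 1·176 + 22   → row D = row B − 1·row C = (22, −1, 2)   [check: −1·374 + 2·198 = 22]
  176 = 8·22 + 0   → remainder 0, stop. gcd = 22 (last nonzero row D).
So gcd(198, 374) = 22, with Bézout identity −1·374 + 2·198 = 22. Containment (⊇): the Bézout identity exhibits 22 as an element of (198, 374), giving (22) ⊆ (198, 374). Containment (⊆): since 22 | 198 and 22 | 374 (198 = 22·9, 374 = 22·17), every Z-linear combination of 198 and 374 is divisible by 22, so (198, 374) ⊆ (22). Therefore (198, 374) = (22), d = 22.

Final answer: (198, 374) = (22); d = 22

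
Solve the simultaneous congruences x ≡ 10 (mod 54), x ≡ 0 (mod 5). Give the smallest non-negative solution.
x ≡ 10 (mod 270); the representative in [0, 270) is 10

The moduli 54, 5 are pairwise coprime, so by the CRT there is a unique solution mod 54·5 = 270.
Solve by successive substitution. Start with x ≡ 10 (mod 54).
  Combine with x ≡ 0 (mod 5): write x = 10 + 54·t and require 10 + 54·t ≡ 0 (mod 5), i.e. 54·t ≡ 0 − 10 ≡ 0 (mod 5). Since 54^(−1) ≡ 4 (mod 5) (54 ≡ 4 (mod 5)), t ≡ 4·0 ≡ 0 (mod 5). So x ≡ 10 + 54·0 = 10 (mod 270).
Unique solution in [0, 270): x = 10.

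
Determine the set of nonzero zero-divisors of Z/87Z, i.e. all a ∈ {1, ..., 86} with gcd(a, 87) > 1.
An element a ∈ Z/87Z (with a ≠ 0) is a zero-divisor iff gcd(a, 87) > 1 (because a is a unit precisely when gcd(a, n) = 1, and in Z/nZ every nonzero, non-unit element is a zero-divisor). Scan a = 1, ..., 86 and keep those with gcd(a, 87) > 1:
  gcd(3, 87) = 3, gcd(6, 87) = 3, gcd(9, 87) = 3, gcd(12, 87) = 3, gcd(15, 87) = 3, gcd(18, 87) = 3, gcd(21, 87) = 3, gcd(24, 87) = 3, gcd(27, 87) = 3, gcd(29, 87) = 29, gcd(30, 87) = 3, gcd(33, 87) = 3, gcd(36, 87) = 3, gcd(39, 87) = 3, gcd(42, 87) = 3, gcd(45, 87) = 3, gcd(48, 87) = 3, gcd(51, 87) = 3, gcd(54, 87) = 3, gcd(57, 87) = 3, gcd(58, 87) = 29, gcd(60, 87) = 3, gcd(63, 87) = 3, gcd(66, 87) = 3, gcd(69, 87) = 3, gcd(72, 87) = 3, gcd(75, 87) = 3, gcd(78, 87) = 3, gcd(81, 87) = 3, gcd(84, 87) = 3.
All other a ∈ {1, ..., 86} have gcd(a, 87) = 1 and are units. So the nonzero zero-divisors are exactly the 30 values of a appearing in this scan.

Final answer: nonzero zero-divisors of Z/87Z = {3, 6, 9, 12, 15, 18, 21, 24, 27, 29, 30, 33, 36, 39, 42, 45, 48, 51, 54, 57, 58, 60, 63, 66, 69, 72, 75, 78, 81, 84}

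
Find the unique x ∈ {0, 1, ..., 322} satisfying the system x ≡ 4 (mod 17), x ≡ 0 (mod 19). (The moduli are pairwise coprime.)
The moduli 17, 19 are pairwise coprime, so by the CRT there is a unique solution mod 17·19 = 323.
Solve by successive substitution. Start with x ≡ 4 (mod 17).
  Combine with x ≡ 0 (mod 19): write x = 4 + 17·t and require 4 + 17·t ≡ 0 (mod 19), i.e. 17·t ≡ 0 − 4 ≡ 15 (mod 19). Since 17^(−1) ≡ 9 (mod 19), t ≡ 9·15 ≡ 2 (mod 19). So x ≡ 4 + 17·2 = 38 (mod 323).
Unique solution in [0, 323): x = 38.

Final answer: x ≡ 38 (mod 323); the representative in [0, 323) is 38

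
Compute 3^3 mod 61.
27

Use repeated squaring. Binary(3) = 11. Walk through the bits of the exponent 3 left-to-right: at each bit after the leading one, square the running value, then multiply by 3 if the bit is 1 (always reducing mod 61):
  bit 1 = 1 (leading): start with 3.
  bit 2 = 1: square 3^2 = 9; bit is 1, so multiply 9·3 = 27 (mod 61).
Final value: 3^3 ≡ 27 (mod 61).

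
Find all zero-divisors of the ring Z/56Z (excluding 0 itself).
nonzero zero-divisors of Z/56Z = {2, 4, 6, 7, 8, 10, 12, 14, 16, 18, 20, 21, 22, 24, 26, 28, 30, 32, 34, 35, 36, 38, 40, 42, 44, 46, 48, 49, 50, 52, 54}

An element a ∈ Z/56Z (with a ≠ 0) is a zero-divisor iff gcd(a, 56) > 1 (because a is a unit precisely when gcd(a, n) = 1, and in Z/nZ every nonzero, non-unit element is a zero-divisor). Scan a = 1, ..., 55 and keep those with gcd(a, 56) > 1:
  gcd(2, 56) = 2, gcd(4, 56) = 4, gcd(6, 56) = 2, gcd(7, 56) = 7, gcd(8, 56) = 8, gcd(10, 56) = 2, gcd(12, 56) = 4, gcd(14, 56) = 14, gcd(16, 56) = 8, gcd(18, 56) = 2, gcd(20, 56) = 4, gcd(21, 56) = 7, gcd(22, 56) = 2, gcd(24, 56) = 8, gcd(26, 56) = 2, gcd(28, 56) = 28, gcd(30, 56) = 2, gcd(32, 56) = 8, gcd(34, 56) = 2, gcd(35, 56) = 7, gcd(36, 56) = 4, gcd(38, 56) = 2, gcd(40, 56) = 8, gcd(42, 56) = 14, gcd(44, 56) = 4, gcd(46, 56) = 2, gcd(48, 56) = 8, gcd(49, 56) = 7, gcd(50, 56) = 2, gcd(52, 56) = 4, gcd(54, 56) = 2.
All other a ∈ {1, ..., 55} have gcd(a, 56) = 1 and are units. So the nonzero zero-divisors are exactly the 31 values of a appearing in this scan.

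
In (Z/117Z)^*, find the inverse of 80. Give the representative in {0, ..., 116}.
Apply the extended Euclidean algorithm to (117, 80), tracking rows (r, s, t) with s·117 + t·80 = r. Each division r_prev = q·r_cur + r_new produces the new row as (previous row) − q·(current row):
  row A: (117, 1, 0)   [1·117 + 0·80 = 117]
  row B: (80, 0, 1)   [0·117 + 1·80 = 80]
  117 = 1·80 + 37   → row C = row A − 1·row B = (37, 1, −1)   [check: 1·117 − 1·80 = 37]
  80 = 2·37 + 6   → row D = row B − 2·row C = (6, −2, 3)   [check: −2·117 + 3·80 = 6]
  37 = 6·6 + 1   → row E = row C − 6·row D = (1, 13, −19)   [check: 13·117 − 19·80 = 1]
  6 = 6·1 + 0   → remainder 0, stop. gcd = 1 (last nonzero row E).
The gcd is 1, so 80 is invertible mod 117. The last nonzero row gives 13·117 − 19·80 = 1, so t = −19. So 80^(−1) ≡ −19 ≡ 98 (mod 117). Verify: 80 · 98 = 7840 ≡ 1 (mod 117). ✓

Final answer: 80^(−1) ≡ 98 (mod 117)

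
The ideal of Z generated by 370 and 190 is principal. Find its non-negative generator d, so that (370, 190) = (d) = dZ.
In the PID Z, (a, b) is generated by gcd(a, b). Compute gcd(370, 190) with the extended Euclidean algorithm, tracking rows (r, s, t) with s·370 + t·190 = r:
  row A: (370, 1, 0)   [1·370 + 0·190 = 370]
  row B: (190, 0, 1)   [0·370 + 1·190 = 190]
  370 = 1·190 + 180   → row C = row A − 1·row B = (180, 1, −1)   [check: 1·370 − 1·190 = 180]
  190 = 1·180 + 10   → row D = row B − 1·row C = (10, −1, 2)   [check: −1·370 + 2·190 = 10]
  180 = 18·10 + 0   → remainder 0, stop. gcd = 10 (last nonzero row D).
So gcd(370, 190) = 10, with Bézout identity −1·370 + 2·190 = 10. Containment (⊇): the Bézout identity exhibits 10 as an element of (370, 190), giving (10) ⊆ (370, 190). Containment (⊆): since 10 | 370 and 10 | 190 (370 = 10·37, 190 = 10·19), every Z-linear combination of 370 and 190 is divisible by 10, so (370, 190) ⊆ (10). Therefore (370, 190) = (10), d = 10.

Final answer: (370, 190) = (10); d = 10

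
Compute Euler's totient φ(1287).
φ is multiplicative, with φ(p^e) = p^e − p^(e−1). Factorise 1287 = 3^2 · 11 · 13. Then
  φ(1287) = (3^2 − 3^1) · (11 − 1) · (13 − 1) = 6 · 10 · 12 = 720.

Final answer: φ(1287) = 720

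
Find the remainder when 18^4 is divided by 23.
4

Use repeated squaring. Binary(4) = 100. Walk through the bits of the exponent 4 left-to-right: at each bit after the leading one, square the running value, then multiply by 18 if the bit is 1 (always reducing mod 23):
  bit 1 = 1 (leading): start with 18.
  bit 2 = 0: square 18^2 = 324 ≡ 2 (mod 23).
  bit 3 = 0: square 2^2 = 4 (mod 23).
Final value: 18^4 ≡ 4 (mod 23).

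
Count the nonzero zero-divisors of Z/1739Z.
In Z/1739Z each nonzero element is either a unit (gcd with 1739 is 1) or a zero-divisor (gcd > 1). The number of units is φ(1739): factorise 1739 = 37 · 47, so φ(1739) = (37 − 1) · (47 − 1) = 36 · 46 = 1656. The nonzero elements number 1739 − 1 = 1738. Hence the nonzero zero-divisors number 1738 − 1656 = 82.

Final answer: Z/1739Z has 82 nonzero zero-divisors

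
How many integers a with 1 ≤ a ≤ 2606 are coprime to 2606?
The number of a ∈ {1, ..., 2606} with gcd(a, 2606) = 1 is by definition Euler's totient φ(2606). φ is multiplicative, with φ(p^e) = p^e − p^(e−1). Factorise 2606 = 2 · 1303. Then
  φ(2606) = (2 − 1) · (1303 − 1) = 1 · 1302 = 1302.
So there are 1302 such integers.

Final answer: 1302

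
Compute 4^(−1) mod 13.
Apply the extended Euclidean algorithm to (13, 4), tracking rows (r, s, t) with s·13 + t·4 = r. Each division r_prev = q·r_cur + r_new produces the new row as (previous row) − q·(current row):
  row A: (13, 1, 0)   [1·13 + 0·4 = 13]
  row B: (4, 0, 1)   [0·13 + 1·4 = 4]
  13 = 3·4 + 1   → row C = row A − 3·row B = (1, 1, −3)   [check: 1·13 − 3·4 = 1]
  4 = 4·1 + 0   → remainder 0, stop. gcd = 1 (last nonzero row C).
The gcd is 1, so 4 is invertible mod 13. The last nonzero row gives 1·13 − 3·4 = 1, so t = −3. So 4^(−1) ≡ −3 ≡ 10 (mod 13). Verify: 4 · 10 = 40 ≡ 1 (mod 13). ✓

Final answer: 4^(−1) ≡ 10 (mod 13)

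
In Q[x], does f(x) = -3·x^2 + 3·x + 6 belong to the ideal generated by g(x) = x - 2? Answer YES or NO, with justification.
In Q[x] the ideal (g) consists of all multiples of g, so f ∈ (g) iff g | f, i.e. iff the remainder of f on division by g is 0. Divide f by g (g is monic, so eliminate the leading term of the running remainder at each step):
  leading term -3·x^2: subtract (-3·x)·g(x) = -3·x^2 + 6·x, leaving 6 - 3·x
  leading term -3·x: subtract (-3)·g(x) = 6 - 3·x, leaving 0
The remainder is 0, so f(x) = g(x) · h(x) with h(x) = -3·x - 3. Hence g | f, i.e. f ∈ (g).

Final answer: YES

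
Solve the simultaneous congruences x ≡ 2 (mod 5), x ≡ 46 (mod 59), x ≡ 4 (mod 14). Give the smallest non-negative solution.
x ≡ 872 (mod 4130); the representative in [0, 4130) is 872

The moduli 5, 59, 14 are pairwise coprime, so by the CRT there is a unique solution mod 5·59·14 = 4130.
Solve by successive substitution. Start with x ≡ 2 (mod 5).
  Combine with x ≡ 46 (mod 59): write x = 2 + 5·t and require 2 + 5·t ≡ 46 (mod 59), i.e. 5·t ≡ 46 − 2 ≡ 44 (mod 59). Since 5^(−1) ≡ 12 (mod 59), t ≡ 12·44 ≡ 56 (mod 59). So x ≡ 2 + 5·56 = 282 (mod 295).
  Combine with x ≡ 4 (mod 14): write x = 282 + 295·t and require 282 + 295·t ≡ 4 (mod 14), i.e. 295·t ≡ 4 − 282 ≡ 2 (mod 14). Since 295^(−1) ≡ 1 (mod 14) (295 ≡ 1 (mod 14)), t ≡ 1·2 ≡ 2 (mod 14). So x ≡ 282 + 295·2 = 872 (mod 4130).
Unique solution in [0, 4130): x = 872.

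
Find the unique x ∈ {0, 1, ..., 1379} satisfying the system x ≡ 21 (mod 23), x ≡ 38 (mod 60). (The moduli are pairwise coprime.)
x ≡ 458 (mod 1380); the representative in [0, 1380) is 458

The moduli 23, 60 are pairwise coprime, so by the CRT there is a unique solution mod 23·60 = 1380.
Solve by successive substitution. Start with x ≡ 21 (mod 23).
  Combine with x ≡ 38 (mod 60): write x = 21 + 23·t and require 21 + 23·t ≡ 38 (mod 60), i.e. 23·t ≡ 38 − 21 ≡ 17 (mod 60). Since 23^(−1) ≡ 47 (mod 60), t ≡ 47·17 ≡ 19 (mod 60). So x ≡ 21 + 23·19 = 458 (mod 1380).
Unique solution in [0, 1380): x = 458.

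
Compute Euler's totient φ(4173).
φ is multiplicative, with φ(p^e) = p^e − p^(e−1). Factorise 4173 = 3 · 13 · 107. Then
  φ(4173) = (3 − 1) · (13 − 1) · (107 − 1) = 2 · 12 · 106 = 2544.

Final answer: φ(4173) = 2544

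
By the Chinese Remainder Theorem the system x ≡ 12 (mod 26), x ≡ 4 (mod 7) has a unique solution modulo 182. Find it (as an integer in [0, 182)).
x ≡ 116 (mod 182); the representative in [0, 182) is 116

The moduli 26, 7 are pairwise coprime, so by the CRT there is a unique solution mod 26·7 = 182.
Solve by successive substitution. Start with x ≡ 12 (mod 26).
  Combine with x ≡ 4 (mod 7): write x = 12 + 26·t and require 12 + 26·t ≡ 4 (mod 7), i.e. 26·t ≡ 4 − 12 ≡ 6 (mod 7). Since 26^(−1) ≡ 3 (mod 7) (26 ≡ 5 (mod 7)), t ≡ 3·6 ≡ 4 (mod 7). So x ≡ 12 + 26·4 = 116 (mod 182).
Unique solution in [0, 182): x = 116.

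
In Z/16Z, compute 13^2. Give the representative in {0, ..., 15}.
Use repeated squaring. Binary(2) = 10. Walk through the bits of the exponent 2 left-to-right: at each bit after the leading one, square the running value, then multiply by 13 if the bit is 1 (always reducing mod 16):
  bit 1 = 1 (leading): start with 13.
  bit 2 = 0: square 13^2 = 169 ≡ 9 (mod 16).
Final value: 13^2 ≡ 9 (mod 16).

Final answer: 9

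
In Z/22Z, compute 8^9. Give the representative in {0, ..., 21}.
Use repeated squaring. Binary(9) = 1001. Walk through the bits of the exponent 9 left-to-right: at each bit after the leading one, square the running value, then multiply by 8 if the bit is 1 (always reducing mod 22):
  bit 1 = 1 (leading): start with 8.
  bit 2 = 0: square 8^2 = 64 ≡ 20 (mod 22).
  bit 3 = 0: square 20^2 = 400 ≡ 4 (mod 22).
  bit 4 = 1: square 4^2 = 16; bit is 1, so multiply 16·8 = 128 ≡ 18 (mod 22).
Final value: 8^9 ≡ 18 (mod 22).

Final answer: 18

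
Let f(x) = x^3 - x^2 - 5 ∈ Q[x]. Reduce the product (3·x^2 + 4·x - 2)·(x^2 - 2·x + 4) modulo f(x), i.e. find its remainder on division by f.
a · b ≡ 3·x^2 + 35·x - 3 (mod f(x))

First multiply in Q[x] without reducing: a · b = 3·x^4 - 2·x^3 + 2·x^2 + 20·x - 8. Now divide by f(x) = x^3 - x^2 - 5, eliminating the leading term at each step:
  leading term 3·x^4: subtract (3·x)·f(x) = 3·x^4 - 3·x^3 - 15·x, leaving x^3 + 2·x^2 + 35·x - 8
  leading term x^3: subtract (1)·f(x) = x^3 - x^2 - 5, leaving 3·x^2 + 35·x - 3
The degree is now < 3, so this is the remainder. Hence a · b ≡ 3·x^2 + 35·x - 3 in Q[x]/(f).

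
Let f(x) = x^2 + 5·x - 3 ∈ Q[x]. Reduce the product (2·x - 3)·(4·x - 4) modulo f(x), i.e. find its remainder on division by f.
First multiply in Q[x] without reducing: a · b = 8·x^2 - 20·x + 12. Now divide by f(x) = x^2 + 5·x - 3, eliminating the leading term at each step:
  leading term 8·x^2: subtract (8)·f(x) = 8·x^2 + 40·x - 24, leaving 36 - 60·x
The degree is now < 2, so this is the remainder. Hence a · b ≡ 36 - 60·x in Q[x]/(f).

Final answer: a · b ≡ 36 - 60·x (mod f(x))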